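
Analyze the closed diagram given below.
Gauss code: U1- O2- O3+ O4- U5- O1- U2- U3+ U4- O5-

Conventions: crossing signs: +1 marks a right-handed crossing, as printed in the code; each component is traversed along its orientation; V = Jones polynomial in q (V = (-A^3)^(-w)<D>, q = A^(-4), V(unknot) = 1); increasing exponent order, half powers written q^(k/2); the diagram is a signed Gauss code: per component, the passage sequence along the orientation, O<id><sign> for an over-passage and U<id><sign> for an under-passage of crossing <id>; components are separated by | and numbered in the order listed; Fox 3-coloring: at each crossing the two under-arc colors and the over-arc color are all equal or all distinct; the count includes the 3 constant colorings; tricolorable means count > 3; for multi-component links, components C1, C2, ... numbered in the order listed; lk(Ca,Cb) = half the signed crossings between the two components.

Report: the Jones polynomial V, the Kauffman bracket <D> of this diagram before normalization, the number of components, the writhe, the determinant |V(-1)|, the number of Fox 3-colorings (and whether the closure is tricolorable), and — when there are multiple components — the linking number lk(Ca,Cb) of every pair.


Jones polynomial: V(q) = -q^-4 + q^-3 + q^-1
<D> = -A^-5 - A^3 + A^7; writhe -3
components 1, writhe -3 (5 crossings)
3-colorings: 9 of 3^5, det 3 — tricolorable
note: the span of V is 3, forcing >= 3 crossings in any diagram


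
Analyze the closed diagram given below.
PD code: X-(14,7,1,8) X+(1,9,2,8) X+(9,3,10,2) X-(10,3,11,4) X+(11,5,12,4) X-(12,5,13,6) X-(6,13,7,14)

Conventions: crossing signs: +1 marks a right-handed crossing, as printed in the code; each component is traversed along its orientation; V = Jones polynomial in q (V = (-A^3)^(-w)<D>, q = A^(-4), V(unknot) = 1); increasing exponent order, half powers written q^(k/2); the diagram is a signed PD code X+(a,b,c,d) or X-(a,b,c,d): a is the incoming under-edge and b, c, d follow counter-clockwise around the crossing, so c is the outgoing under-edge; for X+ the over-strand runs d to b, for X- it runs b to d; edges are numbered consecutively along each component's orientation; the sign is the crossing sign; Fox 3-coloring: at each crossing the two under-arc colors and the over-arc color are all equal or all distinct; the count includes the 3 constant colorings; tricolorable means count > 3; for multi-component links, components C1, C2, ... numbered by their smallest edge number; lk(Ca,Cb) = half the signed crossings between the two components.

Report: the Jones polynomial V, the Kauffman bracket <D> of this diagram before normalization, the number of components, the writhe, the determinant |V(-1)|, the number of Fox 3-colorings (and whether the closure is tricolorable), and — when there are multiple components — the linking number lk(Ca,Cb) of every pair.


V = 1
<D> = -A^-3 (w = -1)
1 component over 7 crossings, w = -1
3 Fox colorings among 3^7, |V(-1)| = 1: not tricolorable
why: w = -1 (over 7 crossings) is diagram-only; (-A^3)^(1) removes it from V


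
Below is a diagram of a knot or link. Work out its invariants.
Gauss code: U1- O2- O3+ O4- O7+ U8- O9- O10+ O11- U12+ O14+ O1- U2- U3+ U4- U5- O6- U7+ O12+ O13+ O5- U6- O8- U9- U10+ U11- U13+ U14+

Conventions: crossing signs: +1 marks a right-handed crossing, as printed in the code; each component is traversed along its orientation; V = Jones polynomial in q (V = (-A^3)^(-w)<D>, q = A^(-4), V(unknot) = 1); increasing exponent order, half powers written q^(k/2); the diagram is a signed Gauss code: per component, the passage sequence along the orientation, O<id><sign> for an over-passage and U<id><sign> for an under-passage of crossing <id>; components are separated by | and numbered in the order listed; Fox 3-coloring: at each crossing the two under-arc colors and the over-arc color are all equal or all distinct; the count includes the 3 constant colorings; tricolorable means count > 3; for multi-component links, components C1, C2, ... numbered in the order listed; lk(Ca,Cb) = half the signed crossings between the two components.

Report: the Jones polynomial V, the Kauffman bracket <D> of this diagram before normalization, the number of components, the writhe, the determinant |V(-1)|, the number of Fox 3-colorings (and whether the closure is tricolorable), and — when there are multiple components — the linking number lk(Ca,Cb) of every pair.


Jones polynomial: V(q) = q^-5 - 2q^-4 + 2q^-3 - 2q^-2 + 2q^-1 - 1 + q
<D> = A^-10 - A^-6 + 2A^-2 - 2A^2 + 2A^6 - 2A^10 + A^14; writhe -2
components 1, writhe -2 (14 crossings)
3-colorings: 3 of 3^14, det 11 — not tricolorable
note: |V(-1)| = 11: so not tricolorable, since 3 does not divide 11


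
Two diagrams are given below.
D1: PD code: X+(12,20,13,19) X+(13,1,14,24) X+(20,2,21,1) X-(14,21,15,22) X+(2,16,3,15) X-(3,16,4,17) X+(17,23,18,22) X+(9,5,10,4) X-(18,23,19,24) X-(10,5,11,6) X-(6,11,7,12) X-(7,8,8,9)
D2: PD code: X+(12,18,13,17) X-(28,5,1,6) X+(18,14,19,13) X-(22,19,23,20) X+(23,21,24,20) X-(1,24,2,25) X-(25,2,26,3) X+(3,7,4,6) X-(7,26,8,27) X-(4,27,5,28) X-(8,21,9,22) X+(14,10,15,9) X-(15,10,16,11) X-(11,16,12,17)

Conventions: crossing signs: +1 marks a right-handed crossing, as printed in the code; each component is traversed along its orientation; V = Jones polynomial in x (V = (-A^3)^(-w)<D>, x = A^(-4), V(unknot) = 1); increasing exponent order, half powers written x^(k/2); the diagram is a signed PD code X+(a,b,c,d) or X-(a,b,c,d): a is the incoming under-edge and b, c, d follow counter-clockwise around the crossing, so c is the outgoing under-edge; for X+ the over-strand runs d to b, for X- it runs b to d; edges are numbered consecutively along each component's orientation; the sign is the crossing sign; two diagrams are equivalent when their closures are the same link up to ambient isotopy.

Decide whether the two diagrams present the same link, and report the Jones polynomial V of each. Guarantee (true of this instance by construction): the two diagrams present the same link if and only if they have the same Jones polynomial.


equivalent: no
D1 (bracket 1; 12 crossings at w = 0): V = 1
V(D2) = -x^-6 + x^-5 - x^-4 + 2x^-3 - x^-2 + x^-1  [14 crossings, <D> = A^-8 - A^-4 + 2 - A^4 + A^8 - A^12, w = -4]
observation: 2 classes among 2 diagrams; unequal V(x) rules out equality


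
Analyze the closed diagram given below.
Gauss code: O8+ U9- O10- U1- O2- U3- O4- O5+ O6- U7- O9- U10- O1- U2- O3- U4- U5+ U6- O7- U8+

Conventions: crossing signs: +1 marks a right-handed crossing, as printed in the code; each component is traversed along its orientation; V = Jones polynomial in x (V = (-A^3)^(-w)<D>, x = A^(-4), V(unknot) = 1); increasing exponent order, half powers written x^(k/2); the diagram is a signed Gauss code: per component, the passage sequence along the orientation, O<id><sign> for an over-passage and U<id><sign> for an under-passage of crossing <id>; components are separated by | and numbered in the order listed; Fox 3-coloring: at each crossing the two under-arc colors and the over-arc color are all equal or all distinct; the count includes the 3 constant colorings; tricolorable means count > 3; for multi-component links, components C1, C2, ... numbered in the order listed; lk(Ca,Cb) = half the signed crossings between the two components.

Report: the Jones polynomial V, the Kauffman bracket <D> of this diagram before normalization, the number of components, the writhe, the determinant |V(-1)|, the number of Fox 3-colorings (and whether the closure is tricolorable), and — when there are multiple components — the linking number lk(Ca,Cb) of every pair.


V = -x^-10 + x^-9 - x^-8 + x^-7 - x^-6 + x^-5 + x^-3
<D> = A^-6 + A^2 - A^6 + A^10 - A^14 + A^18 - A^22 (w = -6)
1 component over 10 crossings, w = -6
3 Fox colorings among 3^10, |V(-1)| = 7: not tricolorable
why: V spans 7 powers of x: at least 7 crossings in any diagram


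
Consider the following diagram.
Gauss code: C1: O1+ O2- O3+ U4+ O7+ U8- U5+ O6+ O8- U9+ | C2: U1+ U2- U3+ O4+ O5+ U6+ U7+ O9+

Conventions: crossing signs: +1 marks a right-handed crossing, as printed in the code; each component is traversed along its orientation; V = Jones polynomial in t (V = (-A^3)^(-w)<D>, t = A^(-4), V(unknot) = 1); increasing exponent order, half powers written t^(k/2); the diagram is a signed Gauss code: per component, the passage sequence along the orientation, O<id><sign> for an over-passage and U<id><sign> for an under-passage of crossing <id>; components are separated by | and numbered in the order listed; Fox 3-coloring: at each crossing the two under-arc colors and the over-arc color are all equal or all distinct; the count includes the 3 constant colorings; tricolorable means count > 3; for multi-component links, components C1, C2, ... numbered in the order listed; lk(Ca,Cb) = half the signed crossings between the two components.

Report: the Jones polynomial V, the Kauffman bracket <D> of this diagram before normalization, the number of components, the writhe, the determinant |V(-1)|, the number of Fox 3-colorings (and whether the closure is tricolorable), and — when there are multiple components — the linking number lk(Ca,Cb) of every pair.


Jones polynomial: V(t) = -t^(3/2) + t^(5/2) - 2t^(7/2) + 2t^(9/2) - 2t^(11/2) + t^(13/2) - t^(15/2)
<D> = A^-15 - A^-11 + 2A^-7 - 2A^-3 + 2A - A^5 + A^9; writhe +5
components 2, writhe +5 (9 crossings)
linking number lk(C1,C2) = +3
3-colorings: 3 of 3^9, det 10 — not tricolorable
note: span 6 respects span(V) <= c + mu - 1 = 10 for this 2-component diagram


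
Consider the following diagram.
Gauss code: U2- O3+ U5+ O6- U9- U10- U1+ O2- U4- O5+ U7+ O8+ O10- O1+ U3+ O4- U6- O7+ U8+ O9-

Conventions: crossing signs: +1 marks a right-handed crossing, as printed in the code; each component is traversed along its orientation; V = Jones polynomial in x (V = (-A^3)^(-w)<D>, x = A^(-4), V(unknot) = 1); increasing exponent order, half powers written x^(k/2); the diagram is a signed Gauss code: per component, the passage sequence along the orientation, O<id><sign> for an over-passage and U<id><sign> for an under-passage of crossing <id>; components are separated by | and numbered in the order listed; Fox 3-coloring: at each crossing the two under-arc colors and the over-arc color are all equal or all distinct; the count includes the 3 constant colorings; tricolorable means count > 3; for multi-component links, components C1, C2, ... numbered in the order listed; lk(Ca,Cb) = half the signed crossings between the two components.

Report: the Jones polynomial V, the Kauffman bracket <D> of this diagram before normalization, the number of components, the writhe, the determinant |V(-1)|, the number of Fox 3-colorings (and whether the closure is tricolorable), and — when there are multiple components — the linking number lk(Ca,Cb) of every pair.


Jones polynomial: V(x) = x^-4 - 3x^-3 + 5x^-2 - 6x^-1 + 7 - 6x + 5x^2 - 3x^3 + x^4
<D> = A^-16 - 3A^-12 + 5A^-8 - 6A^-4 + 7 - 6A^4 + 5A^8 - 3A^12 + A^16; writhe 0
components 1, writhe 0 (10 crossings)
3-colorings: 3 of 3^10, det 37 — not tricolorable
note: the span of V is 8, forcing >= 8 crossings in any diagram


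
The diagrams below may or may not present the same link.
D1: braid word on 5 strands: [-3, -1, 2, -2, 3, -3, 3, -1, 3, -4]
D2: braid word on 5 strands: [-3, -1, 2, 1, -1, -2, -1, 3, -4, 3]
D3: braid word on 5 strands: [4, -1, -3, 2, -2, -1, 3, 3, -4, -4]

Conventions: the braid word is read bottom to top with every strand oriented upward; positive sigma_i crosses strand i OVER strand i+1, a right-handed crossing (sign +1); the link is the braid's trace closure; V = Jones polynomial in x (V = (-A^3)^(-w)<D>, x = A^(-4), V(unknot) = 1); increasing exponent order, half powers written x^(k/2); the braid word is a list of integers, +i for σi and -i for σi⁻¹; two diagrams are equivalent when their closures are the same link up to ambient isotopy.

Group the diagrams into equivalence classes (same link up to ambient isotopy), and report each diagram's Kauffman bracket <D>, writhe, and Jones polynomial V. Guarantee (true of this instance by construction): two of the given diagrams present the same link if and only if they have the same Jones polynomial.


classes: {D1, D2, D3}
V(D1) = x^-3 + x^-2 + x^-1 + 1  [10 crossings, <D> = A^-6 + A^-2 + A^2 + A^6, w = -2]
V(D2) = x^-3 + x^-2 + x^-1 + 1  (w -2, c 10, <D> = A^-6 + A^-2 + A^2 + A^6)
V(D3) = x^-3 + x^-2 + x^-1 + 1  [10 crossings, <D> = A^-6 + A^-2 + A^2 + A^6, w = -2]
note: all 3 diagrams share one V(x), hence one class


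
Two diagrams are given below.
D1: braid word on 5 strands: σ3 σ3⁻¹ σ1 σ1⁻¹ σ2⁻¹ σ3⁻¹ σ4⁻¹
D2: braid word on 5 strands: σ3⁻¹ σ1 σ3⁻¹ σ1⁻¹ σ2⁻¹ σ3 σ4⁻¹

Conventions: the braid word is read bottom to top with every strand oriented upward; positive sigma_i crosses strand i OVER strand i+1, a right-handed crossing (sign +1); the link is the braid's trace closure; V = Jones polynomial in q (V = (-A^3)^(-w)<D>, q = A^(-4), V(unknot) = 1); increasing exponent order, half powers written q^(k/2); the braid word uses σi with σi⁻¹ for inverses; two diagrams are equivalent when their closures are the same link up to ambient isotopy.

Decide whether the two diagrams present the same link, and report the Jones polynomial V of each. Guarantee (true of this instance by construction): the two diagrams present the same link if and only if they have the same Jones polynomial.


equivalent: yes
V(D1) = -q^(-1/2) - q^(1/2)  (w -3, c 7, <D> = A^-11 + A^-7)
V(D2) = -q^(-1/2) - q^(1/2)  (w -3, c 7, <D> = A^-11 + A^-7)
why: all 2 diagrams share one V(q), hence one class


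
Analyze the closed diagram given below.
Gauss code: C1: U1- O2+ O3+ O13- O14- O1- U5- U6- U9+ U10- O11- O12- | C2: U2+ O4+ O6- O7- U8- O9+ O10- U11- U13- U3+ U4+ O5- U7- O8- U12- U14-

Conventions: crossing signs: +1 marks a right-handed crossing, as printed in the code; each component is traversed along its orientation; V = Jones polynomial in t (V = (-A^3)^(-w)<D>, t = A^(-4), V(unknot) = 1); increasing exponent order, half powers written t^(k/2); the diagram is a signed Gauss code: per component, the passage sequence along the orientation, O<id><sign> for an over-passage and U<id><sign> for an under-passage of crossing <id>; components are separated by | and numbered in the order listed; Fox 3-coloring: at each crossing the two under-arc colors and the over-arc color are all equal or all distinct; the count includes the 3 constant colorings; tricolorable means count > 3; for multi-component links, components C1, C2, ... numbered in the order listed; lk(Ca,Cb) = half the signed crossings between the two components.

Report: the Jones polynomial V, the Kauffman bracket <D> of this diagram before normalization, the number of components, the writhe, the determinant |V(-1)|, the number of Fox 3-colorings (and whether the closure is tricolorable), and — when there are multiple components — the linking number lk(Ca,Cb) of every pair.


V(t) = -t^(-11/2) + t^(-9/2) - t^(-7/2) - t^(-3/2)
bracket: -A^-12 - A^-4 + 1 - A^4, w = -6
2 components, writhe -6, over 14 crossings
lk(C1,C2) = -2
det 4, colorings 3 of 3^14 — not tricolorable
observation: the 1 component pair carries total linking -2


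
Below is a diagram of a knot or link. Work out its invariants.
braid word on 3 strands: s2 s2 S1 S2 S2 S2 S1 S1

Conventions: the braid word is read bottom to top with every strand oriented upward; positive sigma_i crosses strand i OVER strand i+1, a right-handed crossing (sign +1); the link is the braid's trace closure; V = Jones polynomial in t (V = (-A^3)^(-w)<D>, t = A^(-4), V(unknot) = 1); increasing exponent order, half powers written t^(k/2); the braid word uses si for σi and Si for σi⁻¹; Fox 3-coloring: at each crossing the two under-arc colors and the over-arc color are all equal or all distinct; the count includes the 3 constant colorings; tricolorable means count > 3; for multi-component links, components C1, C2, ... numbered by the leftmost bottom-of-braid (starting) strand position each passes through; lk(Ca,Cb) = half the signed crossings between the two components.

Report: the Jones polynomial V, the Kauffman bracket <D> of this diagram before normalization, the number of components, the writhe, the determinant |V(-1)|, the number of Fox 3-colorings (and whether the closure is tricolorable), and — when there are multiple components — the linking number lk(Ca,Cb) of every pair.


V = t^-7 - 2t^-6 + 2t^-5 - 3t^-4 + 3t^-3 - 2t^-2 + 2t^-1
<D> = 2A^-8 - 2A^-4 + 3 - 3A^4 + 2A^8 - 2A^12 + A^16 (w = -4)
1 component over 8 crossings, w = -4
9 Fox colorings among 3^8, |V(-1)| = 15: tricolorable
why: w = -4 shifts under R1 moves; the (-A^3)^(4) factor cancels that in V


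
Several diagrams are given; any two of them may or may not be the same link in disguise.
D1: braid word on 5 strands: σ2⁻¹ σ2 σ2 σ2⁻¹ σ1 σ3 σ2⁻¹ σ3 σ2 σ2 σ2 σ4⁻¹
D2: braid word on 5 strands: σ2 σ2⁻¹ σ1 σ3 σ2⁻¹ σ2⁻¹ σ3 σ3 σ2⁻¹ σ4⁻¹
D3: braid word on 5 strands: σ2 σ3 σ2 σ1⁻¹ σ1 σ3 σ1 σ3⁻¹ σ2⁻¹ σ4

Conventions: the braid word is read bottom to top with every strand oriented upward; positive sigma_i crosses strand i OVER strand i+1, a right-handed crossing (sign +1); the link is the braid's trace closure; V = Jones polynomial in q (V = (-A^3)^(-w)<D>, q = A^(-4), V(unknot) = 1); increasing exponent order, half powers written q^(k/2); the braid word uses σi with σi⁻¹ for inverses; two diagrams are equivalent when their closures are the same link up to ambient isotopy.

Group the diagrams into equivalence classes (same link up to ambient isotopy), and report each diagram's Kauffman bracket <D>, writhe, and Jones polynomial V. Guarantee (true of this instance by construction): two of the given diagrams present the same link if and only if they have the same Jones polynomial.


classes: {D1} | {D2} | {D3}
V(D1) = q - q^2 + 2q^3 - q^4 + q^5 - q^6  [12 crossings, <D> = -A^-12 + A^-8 - A^-4 + 2 - A^4 + A^8, w = +4]
D2 (bracket -A^-12 + 2A^-8 - 2A^-4 + 3 - 2A^4 + 2A^8 - A^12; 10 crossings at w = 0): V = -q^-3 + 2q^-2 - 2q^-1 + 3 - 2q + 2q^2 - q^3
V(D3) = 1  [10 crossings, <D> = A^12, w = +4]
note: comparing 3 Jones polynomials yields 3 groups


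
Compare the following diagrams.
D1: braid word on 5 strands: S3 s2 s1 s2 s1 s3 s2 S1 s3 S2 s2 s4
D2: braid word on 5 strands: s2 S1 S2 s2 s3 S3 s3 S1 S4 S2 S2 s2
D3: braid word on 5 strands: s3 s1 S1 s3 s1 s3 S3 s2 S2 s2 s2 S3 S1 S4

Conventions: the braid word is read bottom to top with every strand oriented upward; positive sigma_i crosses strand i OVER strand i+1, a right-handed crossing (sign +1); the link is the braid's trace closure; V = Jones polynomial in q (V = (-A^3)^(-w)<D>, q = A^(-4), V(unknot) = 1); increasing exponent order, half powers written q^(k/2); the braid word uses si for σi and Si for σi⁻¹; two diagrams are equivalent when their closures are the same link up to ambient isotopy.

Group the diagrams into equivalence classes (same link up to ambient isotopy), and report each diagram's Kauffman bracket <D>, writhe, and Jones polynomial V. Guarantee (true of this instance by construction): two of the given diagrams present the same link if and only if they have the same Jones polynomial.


classes: {D1} | {D2} | {D3}
V(D1) = q + 2q^3 + q^5  [12 crossings, <D> = A^-2 + 2A^6 + A^14, w = +6]
V(D2) = q^-3 + q^-2 + q^-1 + 1  (w -2, c 12, <D> = A^-6 + A^-2 + A^2 + A^6)
D3 (bracket A^-6 + A^-2 + A^2 + A^6; 14 crossings at w = +2): V = 1 + q + q^2 + q^3
note: comparing 3 Jones polynomials yields 3 groups


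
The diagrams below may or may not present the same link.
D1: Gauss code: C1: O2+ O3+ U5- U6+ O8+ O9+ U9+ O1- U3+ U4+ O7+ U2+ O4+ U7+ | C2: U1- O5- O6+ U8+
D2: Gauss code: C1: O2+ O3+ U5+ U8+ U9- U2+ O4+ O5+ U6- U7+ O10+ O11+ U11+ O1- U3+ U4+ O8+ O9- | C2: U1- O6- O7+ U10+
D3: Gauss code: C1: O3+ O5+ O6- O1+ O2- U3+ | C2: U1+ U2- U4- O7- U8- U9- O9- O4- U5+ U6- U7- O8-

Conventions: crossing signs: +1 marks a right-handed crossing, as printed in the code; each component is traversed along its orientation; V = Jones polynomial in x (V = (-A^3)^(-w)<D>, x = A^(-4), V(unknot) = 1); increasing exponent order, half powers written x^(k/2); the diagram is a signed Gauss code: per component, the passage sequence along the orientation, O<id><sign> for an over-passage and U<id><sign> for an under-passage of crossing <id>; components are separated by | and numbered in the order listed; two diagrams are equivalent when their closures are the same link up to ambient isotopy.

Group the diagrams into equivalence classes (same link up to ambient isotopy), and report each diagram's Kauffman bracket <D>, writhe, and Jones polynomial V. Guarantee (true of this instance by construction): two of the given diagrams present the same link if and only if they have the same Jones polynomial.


equivalence classes: {D1, D2} | {D3}
D1 (bracket -A^-3 + A^5 + A^9 + A^13; 9 crossings at w = +5): V = -x^(1/2) - x^(3/2) - x^(5/2) + x^(9/2)
V(D2) = -x^(1/2) - x^(3/2) - x^(5/2) + x^(9/2)  [11 crossings, <D> = -A^-3 + A^5 + A^9 + A^13, w = +5]
V(D3) = x^(-9/2) - x^(-5/2) - x^(-3/2) - x^(-1/2)  (w -3, c 9, <D> = A^-7 + A^-3 + A - A^9)
observation: 2 values of V(x) split the 3 diagrams


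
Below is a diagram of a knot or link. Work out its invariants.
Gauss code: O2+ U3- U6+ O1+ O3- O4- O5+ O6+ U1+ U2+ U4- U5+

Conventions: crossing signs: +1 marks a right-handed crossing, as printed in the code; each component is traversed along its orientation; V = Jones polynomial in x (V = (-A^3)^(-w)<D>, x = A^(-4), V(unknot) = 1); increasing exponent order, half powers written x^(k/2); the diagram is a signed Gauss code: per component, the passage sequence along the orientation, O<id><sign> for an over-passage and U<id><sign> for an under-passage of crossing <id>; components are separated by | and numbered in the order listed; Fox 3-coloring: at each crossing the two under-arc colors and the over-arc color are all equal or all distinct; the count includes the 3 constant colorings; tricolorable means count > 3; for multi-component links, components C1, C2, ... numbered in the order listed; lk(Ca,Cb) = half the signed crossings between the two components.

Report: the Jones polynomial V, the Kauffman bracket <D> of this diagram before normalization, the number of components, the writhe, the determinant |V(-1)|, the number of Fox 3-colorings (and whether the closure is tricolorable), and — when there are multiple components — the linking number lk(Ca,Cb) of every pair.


V = 1
<D> = A^6 (w = +2)
1 component over 6 crossings, w = +2
3 Fox colorings among 3^6, |V(-1)| = 1: not tricolorable
why: w = +2 shifts under R1 moves; the (-A^3)^(-2) factor cancels that in V


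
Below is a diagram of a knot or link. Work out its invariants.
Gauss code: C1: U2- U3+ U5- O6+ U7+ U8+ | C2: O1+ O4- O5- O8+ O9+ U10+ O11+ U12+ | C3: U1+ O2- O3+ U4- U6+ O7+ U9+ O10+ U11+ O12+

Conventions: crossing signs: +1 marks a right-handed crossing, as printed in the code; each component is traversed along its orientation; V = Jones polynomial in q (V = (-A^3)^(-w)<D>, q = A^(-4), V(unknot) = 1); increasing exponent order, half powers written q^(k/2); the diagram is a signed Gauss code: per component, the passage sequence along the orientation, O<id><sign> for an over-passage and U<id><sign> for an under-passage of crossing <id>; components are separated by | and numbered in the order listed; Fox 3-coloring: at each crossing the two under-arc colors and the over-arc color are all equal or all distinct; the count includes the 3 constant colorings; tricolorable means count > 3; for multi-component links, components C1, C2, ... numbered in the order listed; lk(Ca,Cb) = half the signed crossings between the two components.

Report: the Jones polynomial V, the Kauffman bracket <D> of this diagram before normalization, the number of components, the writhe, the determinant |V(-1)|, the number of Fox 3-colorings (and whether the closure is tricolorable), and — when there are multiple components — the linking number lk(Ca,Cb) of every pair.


V(q) = q^2 + 2q^4 - q^5 + 2q^6 - q^7 + q^8
bracket: A^-14 - A^-10 + 2A^-6 - A^-2 + 2A^2 + A^10, w = +6
3 components, writhe +6, over 12 crossings
lk(C1,C2) = 0
linking number lk(C1,C3) = +1
lk(C2,C3): +2
det 8, colorings 3 of 3^12 — not tricolorable
observation: w = +6 shifts under R1 moves; the (-A^3)^(-6) factor cancels that in V


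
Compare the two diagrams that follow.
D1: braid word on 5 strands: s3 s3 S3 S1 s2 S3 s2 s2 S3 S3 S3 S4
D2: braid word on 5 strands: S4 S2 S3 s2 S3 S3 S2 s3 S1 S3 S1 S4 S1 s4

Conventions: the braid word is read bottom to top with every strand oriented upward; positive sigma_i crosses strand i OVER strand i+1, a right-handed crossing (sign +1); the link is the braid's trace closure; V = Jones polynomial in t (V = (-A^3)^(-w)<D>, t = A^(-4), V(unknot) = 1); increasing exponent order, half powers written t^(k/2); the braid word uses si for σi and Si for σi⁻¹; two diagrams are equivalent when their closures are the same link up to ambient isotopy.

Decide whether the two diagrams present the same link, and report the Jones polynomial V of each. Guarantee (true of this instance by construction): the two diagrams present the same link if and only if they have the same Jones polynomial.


equivalent: no
V(D1) = -t^-3 + 2t^-2 - 2t^-1 + 3 - 2t + 2t^2 - t^3  (w -2, c 12, <D> = -A^-18 + 2A^-14 - 2A^-10 + 3A^-6 - 2A^-2 + 2A^2 - A^6)
V(D2) = t^-10 - 2t^-9 + 2t^-8 - 4t^-7 + 4t^-6 - 3t^-5 + 3t^-4 - t^-3 + t^-2  [14 crossings, <D> = A^-16 - A^-12 + 3A^-8 - 3A^-4 + 4 - 4A^4 + 2A^8 - 2A^12 + A^16, w = -8]
key observation: 2 values of V(t) split the 2 diagrams


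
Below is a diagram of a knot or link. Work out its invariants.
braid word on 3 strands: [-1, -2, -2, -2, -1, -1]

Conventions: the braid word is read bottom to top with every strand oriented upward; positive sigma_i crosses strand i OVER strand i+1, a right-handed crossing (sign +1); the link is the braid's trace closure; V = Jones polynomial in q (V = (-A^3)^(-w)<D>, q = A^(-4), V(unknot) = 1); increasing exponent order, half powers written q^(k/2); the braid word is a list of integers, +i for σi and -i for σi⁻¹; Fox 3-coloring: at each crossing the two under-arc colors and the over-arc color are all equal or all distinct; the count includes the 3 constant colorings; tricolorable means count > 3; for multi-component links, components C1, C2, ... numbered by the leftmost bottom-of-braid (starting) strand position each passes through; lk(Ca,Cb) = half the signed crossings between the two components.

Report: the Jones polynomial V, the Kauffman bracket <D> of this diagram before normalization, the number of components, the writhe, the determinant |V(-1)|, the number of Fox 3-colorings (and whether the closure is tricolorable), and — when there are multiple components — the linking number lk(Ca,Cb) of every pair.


V = q^-8 - 2q^-7 + q^-6 - 2q^-5 + 2q^-4 + q^-2
<D> = A^-10 + 2A^-2 - 2A^2 + A^6 - 2A^10 + A^14 (w = -6)
1 component over 6 crossings, w = -6
27 Fox colorings among 3^6, |V(-1)| = 9: tricolorable
why: the span of V is 6, forcing >= 6 crossings in any diagram


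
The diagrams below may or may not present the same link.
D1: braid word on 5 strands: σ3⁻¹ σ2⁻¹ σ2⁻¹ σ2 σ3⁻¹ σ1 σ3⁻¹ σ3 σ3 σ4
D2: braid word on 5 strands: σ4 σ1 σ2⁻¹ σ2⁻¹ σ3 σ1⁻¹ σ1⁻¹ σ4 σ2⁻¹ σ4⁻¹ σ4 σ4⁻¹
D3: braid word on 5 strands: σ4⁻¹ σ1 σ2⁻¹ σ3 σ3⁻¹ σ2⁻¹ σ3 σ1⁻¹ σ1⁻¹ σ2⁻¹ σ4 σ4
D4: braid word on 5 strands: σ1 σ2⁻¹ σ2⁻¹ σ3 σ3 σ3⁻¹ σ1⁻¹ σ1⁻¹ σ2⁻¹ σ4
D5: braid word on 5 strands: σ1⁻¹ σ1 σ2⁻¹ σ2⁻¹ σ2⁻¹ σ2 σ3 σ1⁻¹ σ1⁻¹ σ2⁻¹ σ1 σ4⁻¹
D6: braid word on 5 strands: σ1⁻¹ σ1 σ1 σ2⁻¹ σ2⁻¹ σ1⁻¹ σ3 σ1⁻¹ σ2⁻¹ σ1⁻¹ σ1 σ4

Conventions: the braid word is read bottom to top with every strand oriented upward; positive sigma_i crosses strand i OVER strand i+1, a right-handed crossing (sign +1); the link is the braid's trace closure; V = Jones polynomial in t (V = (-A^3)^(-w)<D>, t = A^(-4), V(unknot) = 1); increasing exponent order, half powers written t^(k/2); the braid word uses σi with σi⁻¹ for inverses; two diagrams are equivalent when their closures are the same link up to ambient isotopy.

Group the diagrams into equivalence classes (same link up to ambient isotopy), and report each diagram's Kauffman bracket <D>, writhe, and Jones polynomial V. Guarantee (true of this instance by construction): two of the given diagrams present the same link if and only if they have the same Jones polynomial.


equivalence classes: {D1} | {D2, D3, D4, D5, D6}
D1 (bracket 1; 10 crossings at w = 0): V = 1
V(D2) = -t^-6 + t^-5 - t^-4 + 2t^-3 - t^-2 + t^-1  (w -2, c 12, <D> = A^-2 - A^2 + 2A^6 - A^10 + A^14 - A^18)
V(D3) = -t^-6 + t^-5 - t^-4 + 2t^-3 - t^-2 + t^-1  (w -2, c 12, <D> = A^-2 - A^2 + 2A^6 - A^10 + A^14 - A^18)
V(D4) = -t^-6 + t^-5 - t^-4 + 2t^-3 - t^-2 + t^-1  (w -2, c 10, <D> = A^-2 - A^2 + 2A^6 - A^10 + A^14 - A^18)
V(D5) = -t^-6 + t^-5 - t^-4 + 2t^-3 - t^-2 + t^-1  (w -4, c 12, <D> = A^-8 - A^-4 + 2 - A^4 + A^8 - A^12)
D6 (bracket A^-2 - A^2 + 2A^6 - A^10 + A^14 - A^18; 12 crossings at w = -2): V = -t^-6 + t^-5 - t^-4 + 2t^-3 - t^-2 + t^-1
key observation: comparing 6 Jones polynomials yields 2 groups


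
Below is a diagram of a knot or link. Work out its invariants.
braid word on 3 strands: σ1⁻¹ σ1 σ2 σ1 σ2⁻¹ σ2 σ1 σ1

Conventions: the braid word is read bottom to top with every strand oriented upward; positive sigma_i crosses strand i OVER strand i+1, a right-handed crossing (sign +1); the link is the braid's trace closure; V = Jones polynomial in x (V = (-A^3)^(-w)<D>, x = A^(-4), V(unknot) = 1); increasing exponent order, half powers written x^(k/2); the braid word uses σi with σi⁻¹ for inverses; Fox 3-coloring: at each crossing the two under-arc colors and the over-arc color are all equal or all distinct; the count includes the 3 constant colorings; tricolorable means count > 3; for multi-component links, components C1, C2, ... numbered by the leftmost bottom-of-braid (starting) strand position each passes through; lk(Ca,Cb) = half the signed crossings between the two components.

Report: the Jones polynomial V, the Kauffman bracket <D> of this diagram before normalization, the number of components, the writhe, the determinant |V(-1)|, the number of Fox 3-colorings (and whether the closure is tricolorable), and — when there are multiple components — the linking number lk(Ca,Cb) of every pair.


V = x + x^3 - x^4
<D> = -A^-4 + 1 + A^8 (w = +4)
1 component over 8 crossings, w = +4
9 Fox colorings among 3^8, |V(-1)| = 3: tricolorable
why: w = +4 (over 8 crossings) is diagram-only; (-A^3)^(-4) removes it from V


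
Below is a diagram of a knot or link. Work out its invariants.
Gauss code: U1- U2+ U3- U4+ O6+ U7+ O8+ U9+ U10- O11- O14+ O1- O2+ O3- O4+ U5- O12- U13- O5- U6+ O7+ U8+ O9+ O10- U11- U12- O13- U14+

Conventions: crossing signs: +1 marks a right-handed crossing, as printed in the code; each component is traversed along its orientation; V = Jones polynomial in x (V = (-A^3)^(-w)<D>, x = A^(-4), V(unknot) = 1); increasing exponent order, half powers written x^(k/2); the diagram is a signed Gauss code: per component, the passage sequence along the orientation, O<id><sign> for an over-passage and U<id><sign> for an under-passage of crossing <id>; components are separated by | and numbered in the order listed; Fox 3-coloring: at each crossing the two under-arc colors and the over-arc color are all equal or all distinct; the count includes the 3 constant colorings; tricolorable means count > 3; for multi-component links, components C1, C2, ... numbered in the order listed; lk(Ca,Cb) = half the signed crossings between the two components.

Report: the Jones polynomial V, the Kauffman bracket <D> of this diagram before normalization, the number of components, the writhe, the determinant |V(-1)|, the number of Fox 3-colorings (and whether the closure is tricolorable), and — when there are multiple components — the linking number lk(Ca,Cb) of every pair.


Jones polynomial: V(x) = -x^-3 + 2x^-2 - 2x^-1 + 3 - 2x + 2x^2 - x^3
<D> = -A^-12 + 2A^-8 - 2A^-4 + 3 - 2A^4 + 2A^8 - A^12; writhe 0
components 1, writhe 0 (14 crossings)
3-colorings: 3 of 3^14, det 13 — not tricolorable
note: |V(-1)| = 13: so not tricolorable, since 3 does not divide 13


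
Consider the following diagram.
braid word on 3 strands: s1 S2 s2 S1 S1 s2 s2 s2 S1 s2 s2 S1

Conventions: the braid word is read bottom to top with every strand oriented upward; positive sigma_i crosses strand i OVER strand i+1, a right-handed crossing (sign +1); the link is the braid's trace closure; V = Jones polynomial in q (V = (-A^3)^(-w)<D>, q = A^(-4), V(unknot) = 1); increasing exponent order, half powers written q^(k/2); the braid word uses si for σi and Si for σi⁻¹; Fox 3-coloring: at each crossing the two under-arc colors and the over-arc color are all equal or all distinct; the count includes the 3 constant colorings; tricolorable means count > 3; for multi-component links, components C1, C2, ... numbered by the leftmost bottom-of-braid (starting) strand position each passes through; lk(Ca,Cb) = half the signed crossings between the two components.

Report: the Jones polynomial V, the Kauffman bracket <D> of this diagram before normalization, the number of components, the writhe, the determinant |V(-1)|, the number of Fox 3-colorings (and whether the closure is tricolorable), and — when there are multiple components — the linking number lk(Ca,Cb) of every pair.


V(q) = -q^-2 + 2q^-1 - 3 + 5q - 4q^2 + 5q^3 - 4q^4 + 2q^5 - q^6
bracket: -A^-18 + 2A^-14 - 4A^-10 + 5A^-6 - 4A^-2 + 5A^2 - 3A^6 + 2A^10 - A^14, w = +2
1 component, writhe +2, over 12 crossings
det 27, colorings 9 of 3^12 — tricolorable
observation: det 27 = |V(-1)|; divisible by 3, so tricolorable


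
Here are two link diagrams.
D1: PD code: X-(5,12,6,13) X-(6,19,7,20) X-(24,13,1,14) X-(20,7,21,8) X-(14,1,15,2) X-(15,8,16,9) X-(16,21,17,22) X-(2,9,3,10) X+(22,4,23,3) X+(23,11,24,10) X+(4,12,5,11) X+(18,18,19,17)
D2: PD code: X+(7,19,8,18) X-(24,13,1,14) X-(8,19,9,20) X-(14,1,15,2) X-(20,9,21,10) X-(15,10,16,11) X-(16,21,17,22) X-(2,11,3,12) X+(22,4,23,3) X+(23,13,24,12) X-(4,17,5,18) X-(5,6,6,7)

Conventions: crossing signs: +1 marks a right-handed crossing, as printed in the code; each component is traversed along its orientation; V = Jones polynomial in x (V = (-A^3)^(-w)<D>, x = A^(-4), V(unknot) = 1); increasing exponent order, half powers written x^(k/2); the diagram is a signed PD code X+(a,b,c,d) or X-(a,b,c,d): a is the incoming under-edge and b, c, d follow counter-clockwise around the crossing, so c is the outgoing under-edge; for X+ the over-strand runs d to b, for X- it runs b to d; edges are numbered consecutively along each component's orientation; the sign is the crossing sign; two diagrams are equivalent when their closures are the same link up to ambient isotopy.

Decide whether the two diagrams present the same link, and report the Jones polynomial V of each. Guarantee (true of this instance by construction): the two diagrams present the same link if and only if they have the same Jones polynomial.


equivalent: yes
D1 (bracket A^-8 - A^-4 + 2 - A^4 + A^8 - A^12; 12 crossings at w = -4): V = -x^-6 + x^-5 - x^-4 + 2x^-3 - x^-2 + x^-1
D2 (bracket A^-14 - A^-10 + 2A^-6 - A^-2 + A^2 - A^6; 12 crossings at w = -6): V = -x^-6 + x^-5 - x^-4 + 2x^-3 - x^-2 + x^-1
key observation: from 12 to 12 crossings by R-moves: one link, two diagrams


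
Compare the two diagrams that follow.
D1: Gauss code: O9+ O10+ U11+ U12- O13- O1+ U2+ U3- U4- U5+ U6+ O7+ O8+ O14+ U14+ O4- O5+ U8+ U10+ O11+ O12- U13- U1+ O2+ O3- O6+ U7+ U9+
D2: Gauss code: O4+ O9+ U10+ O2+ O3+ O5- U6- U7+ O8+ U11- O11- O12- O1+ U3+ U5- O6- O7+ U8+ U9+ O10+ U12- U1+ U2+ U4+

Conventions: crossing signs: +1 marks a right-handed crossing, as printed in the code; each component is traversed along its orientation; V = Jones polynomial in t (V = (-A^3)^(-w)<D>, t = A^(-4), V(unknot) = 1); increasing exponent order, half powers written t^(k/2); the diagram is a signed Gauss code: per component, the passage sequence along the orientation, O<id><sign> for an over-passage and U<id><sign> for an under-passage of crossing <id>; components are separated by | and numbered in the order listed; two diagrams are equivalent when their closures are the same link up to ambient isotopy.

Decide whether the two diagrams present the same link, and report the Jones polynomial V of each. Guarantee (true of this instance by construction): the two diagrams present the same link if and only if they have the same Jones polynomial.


equivalent: yes
D1 (bracket -A^2 + A^6 + A^14; 14 crossings at w = +6): V = t + t^3 - t^4
V(D2) = t + t^3 - t^4  (w +4, c 12, <D> = -A^-4 + 1 + A^8)
key observation: one V(t) for all 2 diagrams — one class (guaranteed)


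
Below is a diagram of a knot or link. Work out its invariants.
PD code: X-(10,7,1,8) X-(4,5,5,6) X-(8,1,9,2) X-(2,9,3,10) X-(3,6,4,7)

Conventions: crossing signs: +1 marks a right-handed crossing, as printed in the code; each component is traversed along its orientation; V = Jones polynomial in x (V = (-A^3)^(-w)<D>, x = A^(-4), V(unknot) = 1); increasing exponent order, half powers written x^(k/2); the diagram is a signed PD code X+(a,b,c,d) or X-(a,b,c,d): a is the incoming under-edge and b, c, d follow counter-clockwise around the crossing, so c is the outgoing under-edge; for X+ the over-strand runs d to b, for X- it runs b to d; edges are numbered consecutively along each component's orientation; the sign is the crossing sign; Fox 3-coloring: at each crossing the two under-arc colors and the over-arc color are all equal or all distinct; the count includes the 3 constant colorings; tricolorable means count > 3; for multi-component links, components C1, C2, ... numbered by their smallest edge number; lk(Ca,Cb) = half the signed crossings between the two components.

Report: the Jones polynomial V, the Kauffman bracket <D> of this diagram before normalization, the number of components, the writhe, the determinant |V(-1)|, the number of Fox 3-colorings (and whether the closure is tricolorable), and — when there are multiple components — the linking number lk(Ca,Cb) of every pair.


V = -x^-4 + x^-3 + x^-1
<D> = -A^-11 - A^-3 + A (w = -5)
1 component over 5 crossings, w = -5
9 Fox colorings among 3^5, |V(-1)| = 3: tricolorable
why: the span of V is 3, forcing >= 3 crossings in any diagram


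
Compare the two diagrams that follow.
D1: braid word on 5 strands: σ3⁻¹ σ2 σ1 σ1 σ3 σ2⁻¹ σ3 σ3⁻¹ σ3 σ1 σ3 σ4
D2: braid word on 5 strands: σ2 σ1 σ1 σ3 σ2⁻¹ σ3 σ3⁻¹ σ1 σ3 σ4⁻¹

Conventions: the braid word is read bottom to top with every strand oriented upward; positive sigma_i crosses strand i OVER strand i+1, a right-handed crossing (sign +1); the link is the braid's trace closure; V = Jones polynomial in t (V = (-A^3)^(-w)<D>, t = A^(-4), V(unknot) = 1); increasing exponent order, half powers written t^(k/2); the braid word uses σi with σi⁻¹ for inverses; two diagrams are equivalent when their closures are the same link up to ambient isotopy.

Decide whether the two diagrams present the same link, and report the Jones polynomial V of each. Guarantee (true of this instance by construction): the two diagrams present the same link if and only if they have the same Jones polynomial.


same link: yes
V(D1) = t - t^2 + 2t^3 - t^4 + t^5 - t^6  [12 crossings, <D> = -A^-6 + A^-2 - A^2 + 2A^6 - A^10 + A^14, w = +6]
V(D2) = t - t^2 + 2t^3 - t^4 + t^5 - t^6  [10 crossings, <D> = -A^-12 + A^-8 - A^-4 + 2 - A^4 + A^8, w = +4]
insight: D2 (10 crossings) and D1 (12) are Markov-related braid presentations


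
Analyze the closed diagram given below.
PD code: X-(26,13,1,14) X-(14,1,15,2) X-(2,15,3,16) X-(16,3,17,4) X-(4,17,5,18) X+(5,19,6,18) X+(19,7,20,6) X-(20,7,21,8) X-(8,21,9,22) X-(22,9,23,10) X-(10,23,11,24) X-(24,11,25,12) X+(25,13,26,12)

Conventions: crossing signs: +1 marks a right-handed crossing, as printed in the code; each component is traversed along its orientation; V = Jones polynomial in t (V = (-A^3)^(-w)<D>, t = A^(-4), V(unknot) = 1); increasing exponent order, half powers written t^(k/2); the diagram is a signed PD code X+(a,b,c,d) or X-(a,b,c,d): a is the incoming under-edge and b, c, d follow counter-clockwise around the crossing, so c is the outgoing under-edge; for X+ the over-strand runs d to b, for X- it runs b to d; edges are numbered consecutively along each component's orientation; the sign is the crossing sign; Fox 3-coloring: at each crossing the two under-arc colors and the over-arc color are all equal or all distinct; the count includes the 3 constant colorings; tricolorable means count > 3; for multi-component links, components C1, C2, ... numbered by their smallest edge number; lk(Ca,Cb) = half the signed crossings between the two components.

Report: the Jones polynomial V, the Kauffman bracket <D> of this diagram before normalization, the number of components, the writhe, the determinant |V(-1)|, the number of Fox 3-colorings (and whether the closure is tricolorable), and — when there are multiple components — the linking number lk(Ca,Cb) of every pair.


V = -t^-10 + t^-9 - t^-8 + t^-7 - t^-6 + t^-5 + t^-3
<D> = -A^-9 - A^-1 + A^3 - A^7 + A^11 - A^15 + A^19 (w = -7)
1 component over 13 crossings, w = -7
3 Fox colorings among 3^13, |V(-1)| = 7: not tricolorable
why: w = -7 shifts under R1 moves; the (-A^3)^(7) factor cancels that in V
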